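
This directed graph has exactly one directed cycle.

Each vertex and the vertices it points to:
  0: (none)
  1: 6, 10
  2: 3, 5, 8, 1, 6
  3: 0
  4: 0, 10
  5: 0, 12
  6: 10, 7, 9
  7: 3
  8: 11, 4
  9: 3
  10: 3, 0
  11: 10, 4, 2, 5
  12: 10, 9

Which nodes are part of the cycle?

DFS with gray/black marking from 2:
2 gray
  3 gray
    0 gray
    0 black
  3 black
  5 gray
    5→0: 0 black — skip
    12 gray
      10 gray
        10→3: 3 black — skip
        10→0: 0 black — skip
      10 black
      9 gray
        9→3: 3 black — skip
      9 black
    12 black
  5 black
  8 gray
    11 gray
      11→10: 10 black — skip
      4 gray
        4→0: 0 black — skip
        4→10: 10 black — skip
      4 black
      11→2: 2 is gray → back edge
Back edge closes the cycle 2 → 8 → 11 → 2; its vertices are {2, 8, 11}.

2, 8, 11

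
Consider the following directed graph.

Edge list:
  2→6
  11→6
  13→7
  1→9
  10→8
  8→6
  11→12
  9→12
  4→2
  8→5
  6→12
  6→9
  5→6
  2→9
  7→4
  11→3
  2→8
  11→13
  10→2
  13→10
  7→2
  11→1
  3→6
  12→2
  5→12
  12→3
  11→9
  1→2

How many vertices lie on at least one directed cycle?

7

A vertex is on a directed cycle iff it belongs to a strongly connected component of size ≥ 2 (or has a self-loop).
The vertices on cycles are {2, 3, 5, 6, 8, 9, 12} — 7 in total.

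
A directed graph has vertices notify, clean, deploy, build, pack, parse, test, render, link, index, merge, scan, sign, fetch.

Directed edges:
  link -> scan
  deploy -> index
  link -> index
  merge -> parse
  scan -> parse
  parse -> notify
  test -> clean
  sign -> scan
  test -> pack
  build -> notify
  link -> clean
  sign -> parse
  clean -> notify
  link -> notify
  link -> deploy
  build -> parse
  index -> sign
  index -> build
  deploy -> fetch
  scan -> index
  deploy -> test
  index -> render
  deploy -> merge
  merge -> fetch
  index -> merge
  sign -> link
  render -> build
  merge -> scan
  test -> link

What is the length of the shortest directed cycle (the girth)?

3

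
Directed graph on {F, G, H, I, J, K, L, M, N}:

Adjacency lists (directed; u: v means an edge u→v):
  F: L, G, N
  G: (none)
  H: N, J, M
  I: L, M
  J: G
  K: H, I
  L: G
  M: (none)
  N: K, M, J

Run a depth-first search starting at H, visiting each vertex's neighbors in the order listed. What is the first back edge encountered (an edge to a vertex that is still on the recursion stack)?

K→H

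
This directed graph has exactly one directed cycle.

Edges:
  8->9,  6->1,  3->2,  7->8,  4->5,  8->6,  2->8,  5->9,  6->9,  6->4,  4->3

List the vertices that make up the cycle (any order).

2, 3, 4, 6, 8

DFS with gray/black marking from 8:
8 gray
  6 gray
    9 gray
    9 black
    1 gray
    1 black
    4 gray
      5 gray
        5→9: 9 black — skip
      5 black
      3 gray
        2 gray
          2→8: 8 is gray → back edge
Back edge closes the cycle 8 → 6 → 4 → 3 → 2 → 8; its vertices are {2, 3, 4, 6, 8}.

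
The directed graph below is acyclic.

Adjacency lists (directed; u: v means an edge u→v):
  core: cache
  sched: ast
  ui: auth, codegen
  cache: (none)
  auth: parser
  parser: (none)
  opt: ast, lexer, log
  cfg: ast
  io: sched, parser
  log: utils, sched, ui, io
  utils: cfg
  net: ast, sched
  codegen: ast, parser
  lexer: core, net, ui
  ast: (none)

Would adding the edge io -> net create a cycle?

Adding io→net creates a cycle iff net can already reach io.
Explore from net: no path reaches io. The graph stays acyclic.

No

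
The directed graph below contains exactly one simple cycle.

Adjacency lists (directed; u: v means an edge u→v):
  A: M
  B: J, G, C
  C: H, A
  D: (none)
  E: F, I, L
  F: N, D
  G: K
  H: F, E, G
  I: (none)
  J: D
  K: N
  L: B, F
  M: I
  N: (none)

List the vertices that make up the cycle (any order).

B, C, E, H, L

DFS with gray/black marking from L:
L gray
  B gray
    J gray
      D gray
      D black
    J black
    G gray
      K gray
        N gray
        N black
      K black
    G black
    C gray
      H gray
        F gray
          F→N: N black — skip
          F→D: D black — skip
        F black
        E gray
          E→F: F black — skip
          I gray
          I black
          E→L: L is gray → back edge
Back edge closes the cycle L → B → C → H → E → L; its vertices are {B, C, E, H, L}.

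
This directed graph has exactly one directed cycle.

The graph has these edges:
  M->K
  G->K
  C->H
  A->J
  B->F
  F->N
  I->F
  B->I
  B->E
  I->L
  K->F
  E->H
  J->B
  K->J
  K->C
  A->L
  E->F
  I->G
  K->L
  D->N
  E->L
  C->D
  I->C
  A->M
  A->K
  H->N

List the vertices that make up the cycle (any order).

B, G, I, J, K

DFS with gray/black marking from J:
J gray
  B gray
    E gray
      H gray
        N gray
        N black
      H black
      L gray
      L black
      F gray
        F→N: N black — skip
      F black
    E black
    I gray
      I→L: L black — skip
      G gray
        K gray
          K→L: L black — skip
          K→J: J is gray → back edge
Back edge closes the cycle J → B → I → G → K → J; its vertices are {B, G, I, J, K}.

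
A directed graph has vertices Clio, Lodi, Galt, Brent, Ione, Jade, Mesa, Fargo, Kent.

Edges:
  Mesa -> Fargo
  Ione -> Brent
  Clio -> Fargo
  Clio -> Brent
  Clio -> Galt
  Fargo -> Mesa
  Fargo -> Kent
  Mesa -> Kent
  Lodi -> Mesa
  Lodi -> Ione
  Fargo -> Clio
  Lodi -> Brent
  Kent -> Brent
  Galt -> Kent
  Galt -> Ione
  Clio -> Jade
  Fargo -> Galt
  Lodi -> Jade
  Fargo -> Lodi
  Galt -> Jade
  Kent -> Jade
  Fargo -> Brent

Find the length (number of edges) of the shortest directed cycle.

2

For each vertex v, BFS finds the shortest path from v back to v.
The shortest such closed walk is Clio → Fargo → Clio, length 2.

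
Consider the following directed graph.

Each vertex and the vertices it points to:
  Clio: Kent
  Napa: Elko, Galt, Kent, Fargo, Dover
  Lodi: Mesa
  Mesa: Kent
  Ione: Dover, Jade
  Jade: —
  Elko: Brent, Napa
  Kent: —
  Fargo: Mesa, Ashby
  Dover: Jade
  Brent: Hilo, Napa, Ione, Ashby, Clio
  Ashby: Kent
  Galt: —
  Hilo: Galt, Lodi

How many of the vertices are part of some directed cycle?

3

A vertex is on a directed cycle iff it belongs to a strongly connected component of size ≥ 2 (or has a self-loop).
The vertices on cycles are {Elko, Napa, Brent} — 3 in total.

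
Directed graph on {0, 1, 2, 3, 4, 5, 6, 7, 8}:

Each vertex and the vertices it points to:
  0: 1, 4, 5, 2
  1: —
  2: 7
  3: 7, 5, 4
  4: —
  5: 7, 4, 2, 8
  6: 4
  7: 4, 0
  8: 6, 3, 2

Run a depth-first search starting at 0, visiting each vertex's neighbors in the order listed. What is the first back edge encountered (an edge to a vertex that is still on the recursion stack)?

7→0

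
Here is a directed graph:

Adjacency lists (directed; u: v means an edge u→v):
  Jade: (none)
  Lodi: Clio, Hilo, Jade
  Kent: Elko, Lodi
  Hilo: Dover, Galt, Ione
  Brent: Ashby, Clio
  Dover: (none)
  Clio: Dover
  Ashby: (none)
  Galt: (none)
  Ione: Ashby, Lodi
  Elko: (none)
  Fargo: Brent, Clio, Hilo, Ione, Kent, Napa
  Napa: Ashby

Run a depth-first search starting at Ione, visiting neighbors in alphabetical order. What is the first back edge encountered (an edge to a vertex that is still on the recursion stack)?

Hilo->Ione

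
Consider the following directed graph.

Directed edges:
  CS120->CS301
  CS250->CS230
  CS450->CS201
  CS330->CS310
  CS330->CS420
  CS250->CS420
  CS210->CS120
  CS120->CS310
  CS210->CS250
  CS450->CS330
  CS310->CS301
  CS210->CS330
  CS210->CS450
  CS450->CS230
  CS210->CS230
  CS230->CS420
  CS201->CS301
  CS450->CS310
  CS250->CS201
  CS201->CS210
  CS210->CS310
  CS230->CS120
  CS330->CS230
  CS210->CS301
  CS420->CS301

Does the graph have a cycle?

DFS with white/gray/black marking, starting from CS201:
CS201 gray
  CS301 gray
  CS301 black
  CS210 gray
    CS310 gray
      CS310→CS301: CS301 black — skip
    CS310 black
    CS230 gray
      CS420 gray
        CS420→CS301: CS301 black — skip
      CS420 black
      CS120 gray
        CS120→CS301: CS301 black — skip
        CS120→CS310: CS310 black — skip
      CS120 black
    CS230 black
    CS210→CS301: CS301 black — skip
    CS450 gray
      CS330 gray
        CS330→CS230: CS230 black — skip
        CS330→CS310: CS310 black — skip
        CS330→CS420: CS420 black — skip
      CS330 black
      CS450→CS201: CS201 is gray → back edge
Back edge found, so a cycle exists: CS201 → CS210 → CS450 → CS201.

Yes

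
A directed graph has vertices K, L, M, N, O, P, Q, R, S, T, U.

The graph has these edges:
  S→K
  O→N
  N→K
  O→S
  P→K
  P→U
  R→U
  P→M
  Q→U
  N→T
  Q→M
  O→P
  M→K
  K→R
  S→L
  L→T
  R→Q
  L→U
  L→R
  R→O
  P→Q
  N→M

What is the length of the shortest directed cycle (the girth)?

4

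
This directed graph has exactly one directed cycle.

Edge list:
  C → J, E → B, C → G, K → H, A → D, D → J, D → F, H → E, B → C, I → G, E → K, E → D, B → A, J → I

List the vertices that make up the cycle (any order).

E, H, K

DFS with gray/black marking from E:
E gray
  B gray
    A gray
      D gray
        F gray
        F black
        J gray
          I gray
            G gray
            G black
          I black
        J black
      D black
    A black
    C gray
      C→J: J black — skip
      C→G: G black — skip
    C black
  B black
  K gray
    H gray
      H→E: E is gray → back edge
Back edge closes the cycle E → K → H → E; its vertices are {E, H, K}.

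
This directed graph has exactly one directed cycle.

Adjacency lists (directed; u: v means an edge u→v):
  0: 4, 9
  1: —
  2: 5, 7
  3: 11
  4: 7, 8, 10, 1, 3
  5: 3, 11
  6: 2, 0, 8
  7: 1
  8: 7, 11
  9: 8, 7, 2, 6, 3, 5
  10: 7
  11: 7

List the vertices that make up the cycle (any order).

DFS with gray/black marking from 9:
9 gray
  8 gray
    7 gray
      1 gray
      1 black
    7 black
    11 gray
      11→7: 7 black — skip
    11 black
  8 black
  9→7: 7 black — skip
  2 gray
    5 gray
      3 gray
        3→11: 11 black — skip
      3 black
      5→11: 11 black — skip
    5 black
    2→7: 7 black — skip
  2 black
  6 gray
    6→2: 2 black — skip
    0 gray
      4 gray
        4→7: 7 black — skip
        4→8: 8 black — skip
        10 gray
          10→7: 7 black — skip
        10 black
        4→1: 1 black — skip
        4→3: 3 black — skip
      4 black
      0→9: 9 is gray → back edge
Back edge closes the cycle 9 → 6 → 0 → 9; its vertices are {0, 6, 9}.

0, 6, 9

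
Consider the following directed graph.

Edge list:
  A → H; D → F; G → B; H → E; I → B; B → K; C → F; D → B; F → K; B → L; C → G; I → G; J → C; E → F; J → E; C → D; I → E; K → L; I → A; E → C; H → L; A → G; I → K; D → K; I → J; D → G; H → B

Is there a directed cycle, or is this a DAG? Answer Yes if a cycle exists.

DFS with white/gray/black marking, starting from D:
D gray
  F gray
    K gray
      L gray
      L black
    K black
  F black
  D→K: K black — skip
  B gray
    B→L: L black — skip
    B→K: K black — skip
  B black
  G gray
    G→B: B black — skip
  G black
D black
A gray
  A→G: G black — skip
  H gray
    H→L: L black — skip
    H→B: B black — skip
    E gray
      C gray
        C→F: F black — skip
        C→D: D black — skip
        C→G: G black — skip
      C black
      E→F: F black — skip
    E black
  H black
A black
I gray
  I→A: A black — skip
  I→K: K black — skip
  I→E: E black — skip
  I→B: B black — skip
  I→G: G black — skip
  J gray
    J→C: C black — skip
    J→E: E black — skip
  J black
I black
Every edge goes to a white or black vertex — no back edge, so the graph is acyclic.

No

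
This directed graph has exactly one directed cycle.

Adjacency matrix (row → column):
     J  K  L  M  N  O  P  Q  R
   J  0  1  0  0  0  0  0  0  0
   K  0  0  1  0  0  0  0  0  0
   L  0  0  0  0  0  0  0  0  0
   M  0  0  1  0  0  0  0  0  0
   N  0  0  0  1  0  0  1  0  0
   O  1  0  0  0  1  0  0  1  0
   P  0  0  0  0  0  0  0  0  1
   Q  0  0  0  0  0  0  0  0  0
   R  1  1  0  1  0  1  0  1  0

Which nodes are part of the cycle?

DFS with gray/black marking from R:
R gray
  J gray
    K gray
      L gray
      L black
    K black
  J black
  O gray
    O→J: J black — skip
    Q gray
    Q black
    N gray
      M gray
        M→L: L black — skip
      M black
      P gray
        P→R: R is gray → back edge
Back edge closes the cycle R → O → N → P → R; its vertices are {N, O, P, R}.

N, O, P, R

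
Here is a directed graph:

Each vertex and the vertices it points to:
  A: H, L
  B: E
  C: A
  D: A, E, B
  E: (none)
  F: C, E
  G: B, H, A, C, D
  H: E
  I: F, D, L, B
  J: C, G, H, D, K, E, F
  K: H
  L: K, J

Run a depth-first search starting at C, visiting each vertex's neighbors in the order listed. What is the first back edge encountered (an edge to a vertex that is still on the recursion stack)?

J→C

DFS from C (visiting each vertex's neighbors in the order listed); mark gray on enter, black on exit:
C gray
  A gray
    H gray
      E gray
      E black
    H black
    L gray
      K gray
        K→H: H black — skip
      K black
      J gray
        J→C: C is gray → back edge
First back edge: J → C.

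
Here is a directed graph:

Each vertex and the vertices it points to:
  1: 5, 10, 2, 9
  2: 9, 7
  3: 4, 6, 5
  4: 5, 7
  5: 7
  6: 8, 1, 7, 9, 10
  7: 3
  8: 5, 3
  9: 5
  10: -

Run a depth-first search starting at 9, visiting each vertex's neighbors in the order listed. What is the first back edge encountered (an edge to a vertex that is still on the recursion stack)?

DFS from 9 (visiting each vertex's neighbors in the order listed); mark gray on enter, black on exit:
9 gray
  5 gray
    7 gray
      3 gray
        4 gray
          4→5: 5 is gray → back edge
First back edge: 4 → 5.

4→5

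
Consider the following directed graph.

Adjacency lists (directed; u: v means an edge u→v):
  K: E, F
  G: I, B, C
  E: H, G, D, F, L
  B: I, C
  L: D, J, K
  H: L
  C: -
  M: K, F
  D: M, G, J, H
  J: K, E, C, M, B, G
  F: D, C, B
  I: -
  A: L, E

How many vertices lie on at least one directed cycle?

A vertex is on a directed cycle iff it belongs to a strongly connected component of size ≥ 2 (or has a self-loop).
The vertices on cycles are {D, E, F, H, J, K, L, M} — 8 in total.

8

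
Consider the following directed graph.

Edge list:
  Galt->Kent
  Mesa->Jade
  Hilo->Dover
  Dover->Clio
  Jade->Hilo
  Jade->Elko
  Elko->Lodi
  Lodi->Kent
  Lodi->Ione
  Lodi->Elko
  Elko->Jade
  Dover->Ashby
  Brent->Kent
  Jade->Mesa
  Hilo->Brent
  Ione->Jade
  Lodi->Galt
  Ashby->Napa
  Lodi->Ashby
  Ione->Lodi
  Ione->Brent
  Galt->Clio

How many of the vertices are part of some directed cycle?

A vertex is on a directed cycle iff it belongs to a strongly connected component of size ≥ 2 (or has a self-loop).
The vertices on cycles are {Elko, Ione, Jade, Lodi, Mesa} — 5 in total.

5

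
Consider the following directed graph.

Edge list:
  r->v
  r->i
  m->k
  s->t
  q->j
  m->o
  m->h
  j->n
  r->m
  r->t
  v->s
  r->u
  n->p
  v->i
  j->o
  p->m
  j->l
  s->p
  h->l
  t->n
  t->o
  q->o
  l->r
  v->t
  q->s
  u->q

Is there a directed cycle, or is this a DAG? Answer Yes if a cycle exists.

DFS with white/gray/black marking, starting from h:
h gray
  l gray
    r gray
      m gray
        m→h: h is gray → back edge
Back edge found, so a cycle exists: h → l → r → m → h.

Yes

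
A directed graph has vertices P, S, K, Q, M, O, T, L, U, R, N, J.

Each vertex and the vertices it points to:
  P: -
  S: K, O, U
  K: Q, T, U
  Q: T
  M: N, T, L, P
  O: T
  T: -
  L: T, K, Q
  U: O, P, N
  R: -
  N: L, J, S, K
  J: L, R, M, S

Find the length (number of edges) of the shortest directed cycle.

3

For each vertex v, BFS finds the shortest path from v back to v.
The shortest such closed walk is J → M → N → J, length 3.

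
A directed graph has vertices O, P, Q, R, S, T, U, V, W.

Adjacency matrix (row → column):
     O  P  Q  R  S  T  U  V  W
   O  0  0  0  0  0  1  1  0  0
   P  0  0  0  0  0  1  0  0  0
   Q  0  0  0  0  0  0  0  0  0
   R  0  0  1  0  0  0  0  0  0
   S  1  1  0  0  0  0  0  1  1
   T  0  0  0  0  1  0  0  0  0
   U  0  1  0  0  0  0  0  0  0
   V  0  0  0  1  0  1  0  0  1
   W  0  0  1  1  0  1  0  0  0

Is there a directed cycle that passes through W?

Yes

W is on a cycle iff W can reach itself via ≥1 edge.
W → T → S → W — yes.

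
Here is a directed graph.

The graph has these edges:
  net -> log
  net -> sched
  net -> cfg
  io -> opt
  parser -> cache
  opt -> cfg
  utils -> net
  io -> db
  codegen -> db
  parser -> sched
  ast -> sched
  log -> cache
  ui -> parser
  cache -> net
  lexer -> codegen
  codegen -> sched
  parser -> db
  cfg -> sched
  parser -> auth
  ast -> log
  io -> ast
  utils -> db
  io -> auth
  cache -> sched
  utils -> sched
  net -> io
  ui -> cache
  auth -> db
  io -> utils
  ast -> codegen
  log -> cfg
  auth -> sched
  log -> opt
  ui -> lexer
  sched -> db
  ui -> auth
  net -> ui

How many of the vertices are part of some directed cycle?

8

A vertex is on a directed cycle iff it belongs to a strongly connected component of size ≥ 2 (or has a self-loop).
The vertices on cycles are {io, ui, ast, log, net, cache, utils, parser} — 8 in total.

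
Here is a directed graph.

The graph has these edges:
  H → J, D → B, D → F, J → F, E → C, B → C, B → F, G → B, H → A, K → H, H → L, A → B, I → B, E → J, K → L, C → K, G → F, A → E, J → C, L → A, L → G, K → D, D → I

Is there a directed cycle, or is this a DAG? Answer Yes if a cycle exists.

DFS with white/gray/black marking, starting from B:
B gray
  C gray
    K gray
      L gray
        G gray
          G→B: B is gray → back edge
Back edge found, so a cycle exists: B → C → K → L → G → B.

Yes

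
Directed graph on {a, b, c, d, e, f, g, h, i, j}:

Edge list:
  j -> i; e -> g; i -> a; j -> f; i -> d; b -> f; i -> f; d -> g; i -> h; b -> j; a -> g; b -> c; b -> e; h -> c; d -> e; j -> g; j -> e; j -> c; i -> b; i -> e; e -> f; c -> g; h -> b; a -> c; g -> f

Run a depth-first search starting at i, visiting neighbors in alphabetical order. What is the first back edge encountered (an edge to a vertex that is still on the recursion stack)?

j→i

DFS from i (visiting neighbors in alphabetical order); mark gray on enter, black on exit:
i gray
  a gray
    c gray
      g gray
        f gray
        f black
      g black
    c black
    a→g: g black — skip
  a black
  b gray
    b→c: c black — skip
    e gray
      e→f: f black — skip
      e→g: g black — skip
    e black
    b→f: f black — skip
    j gray
      j→c: c black — skip
      j→e: e black — skip
      j→f: f black — skip
      j→g: g black — skip
      j→i: i is gray → back edge
First back edge: j → i.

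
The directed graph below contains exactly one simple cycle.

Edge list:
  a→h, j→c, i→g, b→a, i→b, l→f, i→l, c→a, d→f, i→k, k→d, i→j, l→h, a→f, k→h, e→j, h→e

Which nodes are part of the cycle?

a, c, e, h, j

DFS with gray/black marking from j:
j gray
  c gray
    a gray
      f gray
      f black
      h gray
        e gray
          e→j: j is gray → back edge
Back edge closes the cycle j → c → a → h → e → j; its vertices are {a, c, e, h, j}.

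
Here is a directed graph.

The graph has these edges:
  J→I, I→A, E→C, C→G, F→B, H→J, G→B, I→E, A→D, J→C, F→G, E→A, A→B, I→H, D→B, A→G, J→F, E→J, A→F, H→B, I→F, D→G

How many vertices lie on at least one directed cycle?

4

A vertex is on a directed cycle iff it belongs to a strongly connected component of size ≥ 2 (or has a self-loop).
The vertices on cycles are {E, H, I, J} — 4 in total.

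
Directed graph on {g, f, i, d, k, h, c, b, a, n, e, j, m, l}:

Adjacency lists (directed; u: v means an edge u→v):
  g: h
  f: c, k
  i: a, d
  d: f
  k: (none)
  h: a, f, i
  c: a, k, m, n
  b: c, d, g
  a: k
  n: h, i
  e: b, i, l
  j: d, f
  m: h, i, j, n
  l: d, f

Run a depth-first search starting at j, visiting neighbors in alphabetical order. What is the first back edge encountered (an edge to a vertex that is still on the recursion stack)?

h→f

DFS from j (visiting neighbors in alphabetical order); mark gray on enter, black on exit:
j gray
  d gray
    f gray
      c gray
        a gray
          k gray
          k black
        a black
        c→k: k black — skip
        m gray
          h gray
            h→a: a black — skip
            h→f: f is gray → back edge
First back edge: h → f.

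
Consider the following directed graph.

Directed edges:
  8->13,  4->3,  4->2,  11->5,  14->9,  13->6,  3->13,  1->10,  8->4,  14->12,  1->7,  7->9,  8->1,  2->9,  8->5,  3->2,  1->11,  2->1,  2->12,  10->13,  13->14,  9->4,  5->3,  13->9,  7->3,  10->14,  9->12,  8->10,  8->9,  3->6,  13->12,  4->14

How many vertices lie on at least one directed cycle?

A vertex is on a directed cycle iff it belongs to a strongly connected component of size ≥ 2 (or has a self-loop).
The vertices on cycles are {1, 2, 3, 4, 5, 7, 9, 10, 11, 13, 14} — 11 in total.

11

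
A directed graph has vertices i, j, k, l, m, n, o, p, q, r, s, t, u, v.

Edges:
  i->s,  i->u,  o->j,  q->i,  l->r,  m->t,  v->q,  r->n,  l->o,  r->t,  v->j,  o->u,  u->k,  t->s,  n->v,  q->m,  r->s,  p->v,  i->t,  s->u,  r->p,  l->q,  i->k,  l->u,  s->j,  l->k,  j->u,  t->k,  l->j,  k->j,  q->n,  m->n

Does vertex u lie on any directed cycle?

Yes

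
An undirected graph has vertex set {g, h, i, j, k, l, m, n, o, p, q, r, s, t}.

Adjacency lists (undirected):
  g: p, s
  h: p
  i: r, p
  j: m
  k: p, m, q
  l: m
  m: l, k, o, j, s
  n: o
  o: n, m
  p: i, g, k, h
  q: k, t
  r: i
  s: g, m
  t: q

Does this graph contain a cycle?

Yes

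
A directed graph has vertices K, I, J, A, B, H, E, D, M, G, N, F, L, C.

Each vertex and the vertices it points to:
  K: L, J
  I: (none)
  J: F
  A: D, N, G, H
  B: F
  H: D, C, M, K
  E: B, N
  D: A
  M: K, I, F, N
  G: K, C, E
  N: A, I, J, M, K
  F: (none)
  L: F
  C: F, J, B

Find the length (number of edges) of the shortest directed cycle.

2

For each vertex v, BFS finds the shortest path from v back to v.
The shortest such closed walk is A → D → A, length 2.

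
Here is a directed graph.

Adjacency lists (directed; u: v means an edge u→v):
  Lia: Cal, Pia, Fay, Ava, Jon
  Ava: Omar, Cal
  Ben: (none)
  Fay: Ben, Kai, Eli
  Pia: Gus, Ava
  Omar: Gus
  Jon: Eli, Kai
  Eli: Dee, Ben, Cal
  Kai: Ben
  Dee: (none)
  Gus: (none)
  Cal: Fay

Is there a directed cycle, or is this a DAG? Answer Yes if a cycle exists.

Yes

DFS with white/gray/black marking, starting from Pia:
Pia gray
  Gus gray
  Gus black
  Ava gray
    Omar gray
      Omar→Gus: Gus black — skip
    Omar black
    Cal gray
      Fay gray
        Ben gray
        Ben black
        Kai gray
          Kai→Ben: Ben black — skip
        Kai black
        Eli gray
          Dee gray
          Dee black
          Eli→Ben: Ben black — skip
          Eli→Cal: Cal is gray → back edge
Back edge found, so a cycle exists: Cal → Fay → Eli → Cal.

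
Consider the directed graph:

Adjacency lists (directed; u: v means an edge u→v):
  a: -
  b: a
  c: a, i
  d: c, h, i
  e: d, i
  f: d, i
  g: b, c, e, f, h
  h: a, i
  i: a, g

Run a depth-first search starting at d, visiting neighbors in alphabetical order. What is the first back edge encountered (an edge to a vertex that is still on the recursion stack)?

DFS from d (visiting neighbors in alphabetical order); mark gray on enter, black on exit:
d gray
  c gray
    a gray
    a black
    i gray
      i→a: a black — skip
      g gray
        b gray
          b→a: a black — skip
        b black
        g→c: c is gray → back edge
First back edge: g → c.

g->c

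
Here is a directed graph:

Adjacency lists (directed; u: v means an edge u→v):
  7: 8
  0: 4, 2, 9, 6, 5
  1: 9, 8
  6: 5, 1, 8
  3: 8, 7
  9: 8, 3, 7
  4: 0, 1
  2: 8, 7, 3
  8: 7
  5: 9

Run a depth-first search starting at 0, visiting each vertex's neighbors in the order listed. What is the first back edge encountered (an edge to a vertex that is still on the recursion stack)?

4→0

DFS from 0 (visiting each vertex's neighbors in the order listed); mark gray on enter, black on exit:
0 gray
  4 gray
    4→0: 0 is gray → back edge
First back edge: 4 → 0.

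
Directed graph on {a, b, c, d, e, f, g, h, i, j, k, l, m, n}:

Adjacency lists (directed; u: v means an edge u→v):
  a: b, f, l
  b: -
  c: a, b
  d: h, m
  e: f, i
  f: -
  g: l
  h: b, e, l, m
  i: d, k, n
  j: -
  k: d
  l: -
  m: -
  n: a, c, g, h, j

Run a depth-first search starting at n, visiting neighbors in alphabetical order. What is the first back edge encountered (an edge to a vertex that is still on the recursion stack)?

d→h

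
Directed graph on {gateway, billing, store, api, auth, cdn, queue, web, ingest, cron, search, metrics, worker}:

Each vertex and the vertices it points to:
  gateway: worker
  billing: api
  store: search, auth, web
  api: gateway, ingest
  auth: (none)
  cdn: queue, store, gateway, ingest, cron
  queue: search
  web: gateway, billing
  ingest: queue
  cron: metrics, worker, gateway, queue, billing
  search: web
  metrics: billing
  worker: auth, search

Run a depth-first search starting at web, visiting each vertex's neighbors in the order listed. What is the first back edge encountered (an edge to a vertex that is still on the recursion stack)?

DFS from web (visiting each vertex's neighbors in the order listed); mark gray on enter, black on exit:
web gray
  gateway gray
    worker gray
      auth gray
      auth black
      search gray
        search→web: web is gray → back edge
First back edge: search → web.

search→web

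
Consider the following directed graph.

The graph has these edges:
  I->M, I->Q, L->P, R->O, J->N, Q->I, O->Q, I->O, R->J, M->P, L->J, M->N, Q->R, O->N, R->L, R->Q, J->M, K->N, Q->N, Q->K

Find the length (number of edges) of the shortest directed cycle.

2

For each vertex v, BFS finds the shortest path from v back to v.
The shortest such closed walk is R → Q → R, length 2.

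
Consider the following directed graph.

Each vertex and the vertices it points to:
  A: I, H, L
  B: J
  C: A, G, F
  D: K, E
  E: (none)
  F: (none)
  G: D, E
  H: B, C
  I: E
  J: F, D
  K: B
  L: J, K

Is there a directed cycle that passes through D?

Yes

D is on a cycle iff D can reach itself via ≥1 edge.
D → K → B → J → D — yes.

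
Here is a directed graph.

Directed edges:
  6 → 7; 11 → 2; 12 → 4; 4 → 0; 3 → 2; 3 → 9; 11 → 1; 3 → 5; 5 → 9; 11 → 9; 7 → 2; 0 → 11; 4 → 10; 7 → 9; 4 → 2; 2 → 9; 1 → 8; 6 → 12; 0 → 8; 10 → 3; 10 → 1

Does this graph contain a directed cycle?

DFS with white/gray/black marking, starting from 12:
12 gray
  4 gray
    2 gray
      9 gray
      9 black
    2 black
    10 gray
      1 gray
        8 gray
        8 black
      1 black
      3 gray
        5 gray
          5→9: 9 black — skip
        5 black
        3→9: 9 black — skip
        3→2: 2 black — skip
      3 black
    10 black
    0 gray
      11 gray
        11→1: 1 black — skip
        11→9: 9 black — skip
        11→2: 2 black — skip
      11 black
      0→8: 8 black — skip
    0 black
  4 black
12 black
6 gray
  6→12: 12 black — skip
  7 gray
    7→2: 2 black — skip
    7→9: 9 black — skip
  7 black
6 black
Every edge goes to a white or black vertex — no back edge, so the graph is acyclic.

No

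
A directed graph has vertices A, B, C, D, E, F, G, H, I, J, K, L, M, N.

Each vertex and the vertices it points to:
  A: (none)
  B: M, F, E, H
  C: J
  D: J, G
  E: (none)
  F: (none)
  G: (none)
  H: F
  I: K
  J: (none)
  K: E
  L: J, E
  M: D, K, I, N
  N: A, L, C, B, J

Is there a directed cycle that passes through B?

Yes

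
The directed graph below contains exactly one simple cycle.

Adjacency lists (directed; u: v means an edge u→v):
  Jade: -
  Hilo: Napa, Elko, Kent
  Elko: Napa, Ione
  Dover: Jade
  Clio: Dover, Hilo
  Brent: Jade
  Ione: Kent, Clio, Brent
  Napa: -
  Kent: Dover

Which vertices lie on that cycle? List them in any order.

Clio, Elko, Hilo, Ione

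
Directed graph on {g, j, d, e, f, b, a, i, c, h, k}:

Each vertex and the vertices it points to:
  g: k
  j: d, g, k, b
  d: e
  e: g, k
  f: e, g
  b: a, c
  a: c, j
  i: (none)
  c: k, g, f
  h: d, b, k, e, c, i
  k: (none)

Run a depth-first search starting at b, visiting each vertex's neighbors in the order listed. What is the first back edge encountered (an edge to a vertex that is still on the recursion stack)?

j->b

DFS from b (visiting each vertex's neighbors in the order listed); mark gray on enter, black on exit:
b gray
  a gray
    c gray
      k gray
      k black
      g gray
        g→k: k black — skip
      g black
      f gray
        e gray
          e→g: g black — skip
          e→k: k black — skip
        e black
        f→g: g black — skip
      f black
    c black
    j gray
      d gray
        d→e: e black — skip
      d black
      j→g: g black — skip
      j→k: k black — skip
      j→b: b is gray → back edge
First back edge: j → b.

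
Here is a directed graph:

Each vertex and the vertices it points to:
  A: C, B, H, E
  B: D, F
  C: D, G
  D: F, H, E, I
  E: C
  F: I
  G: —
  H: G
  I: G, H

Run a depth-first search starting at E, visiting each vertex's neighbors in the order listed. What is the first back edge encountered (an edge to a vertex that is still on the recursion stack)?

D->E

DFS from E (visiting each vertex's neighbors in the order listed); mark gray on enter, black on exit:
E gray
  C gray
    D gray
      F gray
        I gray
          G gray
          G black
          H gray
            H→G: G black — skip
          H black
        I black
      F black
      D→H: H black — skip
      D→E: E is gray → back edge
First back edge: D → E.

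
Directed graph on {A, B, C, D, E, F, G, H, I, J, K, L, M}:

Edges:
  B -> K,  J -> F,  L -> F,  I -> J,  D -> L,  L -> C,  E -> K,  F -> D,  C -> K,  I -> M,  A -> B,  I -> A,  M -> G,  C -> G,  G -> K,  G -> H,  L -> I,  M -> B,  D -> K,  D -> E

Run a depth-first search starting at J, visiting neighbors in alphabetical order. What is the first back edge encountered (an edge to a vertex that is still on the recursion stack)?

L→F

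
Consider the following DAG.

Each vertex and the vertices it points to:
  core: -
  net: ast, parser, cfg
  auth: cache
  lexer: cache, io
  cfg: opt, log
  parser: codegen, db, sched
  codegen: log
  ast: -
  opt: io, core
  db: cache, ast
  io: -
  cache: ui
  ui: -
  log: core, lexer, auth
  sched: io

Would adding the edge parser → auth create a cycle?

No

Adding parser→auth creates a cycle iff auth can already reach parser.
Explore from auth: no path reaches parser. The graph stays acyclic.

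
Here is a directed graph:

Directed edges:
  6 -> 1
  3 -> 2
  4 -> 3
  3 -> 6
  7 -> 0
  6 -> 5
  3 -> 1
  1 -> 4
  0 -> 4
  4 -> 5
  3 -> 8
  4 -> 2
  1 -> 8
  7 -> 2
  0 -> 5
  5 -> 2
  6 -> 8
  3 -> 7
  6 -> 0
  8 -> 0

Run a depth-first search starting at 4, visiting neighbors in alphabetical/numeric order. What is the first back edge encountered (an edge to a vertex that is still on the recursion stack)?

DFS from 4 (visiting neighbors in alphabetical/numeric order); mark gray on enter, black on exit:
4 gray
  2 gray
  2 black
  3 gray
    1 gray
      1→4: 4 is gray → back edge
First back edge: 1 → 4.

1→4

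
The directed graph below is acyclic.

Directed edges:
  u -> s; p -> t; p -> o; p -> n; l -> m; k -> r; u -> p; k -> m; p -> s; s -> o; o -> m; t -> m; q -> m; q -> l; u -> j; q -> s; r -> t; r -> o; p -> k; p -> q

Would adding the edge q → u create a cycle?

Adding q→u creates a cycle iff u can already reach q.
Path from u: u → p → q.
So u → … → q → u is a cycle.

Yes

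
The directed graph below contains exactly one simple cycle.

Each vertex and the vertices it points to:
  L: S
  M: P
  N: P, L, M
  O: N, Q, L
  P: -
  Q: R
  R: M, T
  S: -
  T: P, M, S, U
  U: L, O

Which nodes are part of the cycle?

O, Q, R, T, U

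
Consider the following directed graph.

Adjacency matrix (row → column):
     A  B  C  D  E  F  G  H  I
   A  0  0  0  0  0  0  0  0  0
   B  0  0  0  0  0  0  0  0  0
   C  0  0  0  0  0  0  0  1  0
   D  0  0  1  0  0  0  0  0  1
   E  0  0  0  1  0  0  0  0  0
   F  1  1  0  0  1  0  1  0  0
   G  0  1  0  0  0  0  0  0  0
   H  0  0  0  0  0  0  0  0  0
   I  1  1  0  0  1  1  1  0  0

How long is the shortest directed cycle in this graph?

3

For each vertex v, BFS finds the shortest path from v back to v.
The shortest such closed walk is D → I → E → D, length 3.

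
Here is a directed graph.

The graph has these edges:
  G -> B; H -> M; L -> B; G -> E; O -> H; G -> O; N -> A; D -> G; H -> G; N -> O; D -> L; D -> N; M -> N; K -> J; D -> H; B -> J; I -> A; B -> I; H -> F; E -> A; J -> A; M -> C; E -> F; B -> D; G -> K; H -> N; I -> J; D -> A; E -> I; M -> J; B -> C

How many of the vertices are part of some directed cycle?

8

A vertex is on a directed cycle iff it belongs to a strongly connected component of size ≥ 2 (or has a self-loop).
The vertices on cycles are {B, D, G, H, L, M, N, O} — 8 in total.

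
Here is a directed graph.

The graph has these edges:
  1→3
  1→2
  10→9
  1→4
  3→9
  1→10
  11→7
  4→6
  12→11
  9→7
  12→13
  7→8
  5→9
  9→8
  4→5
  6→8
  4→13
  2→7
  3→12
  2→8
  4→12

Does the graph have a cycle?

No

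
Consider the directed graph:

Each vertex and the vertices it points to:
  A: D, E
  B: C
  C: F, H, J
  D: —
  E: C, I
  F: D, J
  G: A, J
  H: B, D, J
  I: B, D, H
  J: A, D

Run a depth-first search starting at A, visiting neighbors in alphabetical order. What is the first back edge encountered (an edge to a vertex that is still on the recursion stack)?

J->A

DFS from A (visiting neighbors in alphabetical order); mark gray on enter, black on exit:
A gray
  D gray
  D black
  E gray
    C gray
      F gray
        F→D: D black — skip
        J gray
          J→A: A is gray → back edge
First back edge: J → A.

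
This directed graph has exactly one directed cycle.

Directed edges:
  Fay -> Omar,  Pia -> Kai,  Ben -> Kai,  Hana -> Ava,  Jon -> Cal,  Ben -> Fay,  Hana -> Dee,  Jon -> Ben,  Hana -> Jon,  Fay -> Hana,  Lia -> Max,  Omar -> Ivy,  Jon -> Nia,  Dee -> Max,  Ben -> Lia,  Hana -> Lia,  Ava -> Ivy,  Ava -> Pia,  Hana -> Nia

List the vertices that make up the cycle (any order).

Ben, Fay, Jon, Hana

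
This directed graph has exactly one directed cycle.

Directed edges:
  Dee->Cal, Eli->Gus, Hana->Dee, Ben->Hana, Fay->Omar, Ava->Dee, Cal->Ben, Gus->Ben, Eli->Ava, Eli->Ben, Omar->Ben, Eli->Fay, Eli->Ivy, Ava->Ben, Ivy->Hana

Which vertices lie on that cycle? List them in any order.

Ben, Cal, Dee, Hana

DFS with gray/black marking from Hana:
Hana gray
  Dee gray
    Cal gray
      Ben gray
        Ben→Hana: Hana is gray → back edge
Back edge closes the cycle Hana → Dee → Cal → Ben → Hana; its vertices are {Ben, Cal, Dee, Hana}.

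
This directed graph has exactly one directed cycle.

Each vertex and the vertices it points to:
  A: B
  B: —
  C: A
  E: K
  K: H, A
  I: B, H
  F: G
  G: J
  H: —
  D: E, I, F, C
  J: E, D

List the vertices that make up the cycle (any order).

DFS with gray/black marking from G:
G gray
  J gray
    E gray
      K gray
        H gray
        H black
        A gray
          B gray
          B black
        A black
      K black
    E black
    D gray
      D→E: E black — skip
      I gray
        I→B: B black — skip
        I→H: H black — skip
      I black
      F gray
        F→G: G is gray → back edge
Back edge closes the cycle G → J → D → F → G; its vertices are {D, F, G, J}.

D, F, G, J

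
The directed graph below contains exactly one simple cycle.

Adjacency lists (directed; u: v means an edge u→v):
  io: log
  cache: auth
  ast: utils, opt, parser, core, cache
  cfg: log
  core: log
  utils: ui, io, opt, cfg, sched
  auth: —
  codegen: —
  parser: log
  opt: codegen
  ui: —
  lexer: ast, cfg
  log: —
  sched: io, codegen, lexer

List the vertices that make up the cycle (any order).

DFS with gray/black marking from ast:
ast gray
  utils gray
    ui gray
    ui black
    io gray
      log gray
      log black
    io black
    opt gray
      codegen gray
      codegen black
    opt black
    cfg gray
      cfg→log: log black — skip
    cfg black
    sched gray
      sched→io: io black — skip
      sched→codegen: codegen black — skip
      lexer gray
        lexer→ast: ast is gray → back edge
Back edge closes the cycle ast → utils → sched → lexer → ast; its vertices are {ast, lexer, sched, utils}.

ast, lexer, sched, utils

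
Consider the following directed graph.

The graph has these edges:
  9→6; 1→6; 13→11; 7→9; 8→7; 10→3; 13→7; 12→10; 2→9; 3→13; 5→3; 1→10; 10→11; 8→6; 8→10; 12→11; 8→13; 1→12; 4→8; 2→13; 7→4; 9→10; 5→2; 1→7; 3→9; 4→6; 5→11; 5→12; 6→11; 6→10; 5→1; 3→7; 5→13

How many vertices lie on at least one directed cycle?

8

A vertex is on a directed cycle iff it belongs to a strongly connected component of size ≥ 2 (or has a self-loop).
The vertices on cycles are {3, 4, 6, 7, 8, 9, 10, 13} — 8 in total.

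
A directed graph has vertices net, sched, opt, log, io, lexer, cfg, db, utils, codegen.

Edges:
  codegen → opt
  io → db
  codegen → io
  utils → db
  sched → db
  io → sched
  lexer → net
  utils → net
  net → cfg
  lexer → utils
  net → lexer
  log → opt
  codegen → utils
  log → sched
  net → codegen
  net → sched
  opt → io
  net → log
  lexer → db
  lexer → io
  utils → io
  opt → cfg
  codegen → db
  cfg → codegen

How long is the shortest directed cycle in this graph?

2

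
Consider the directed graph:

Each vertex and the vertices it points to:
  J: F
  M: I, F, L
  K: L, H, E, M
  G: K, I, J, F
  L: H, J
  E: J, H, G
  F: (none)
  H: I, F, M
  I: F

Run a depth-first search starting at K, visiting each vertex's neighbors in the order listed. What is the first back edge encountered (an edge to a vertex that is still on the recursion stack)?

M->L

DFS from K (visiting each vertex's neighbors in the order listed); mark gray on enter, black on exit:
K gray
  L gray
    H gray
      I gray
        F gray
        F black
      I black
      H→F: F black — skip
      M gray
        M→I: I black — skip
        M→F: F black — skip
        M→L: L is gray → back edge
First back edge: M → L.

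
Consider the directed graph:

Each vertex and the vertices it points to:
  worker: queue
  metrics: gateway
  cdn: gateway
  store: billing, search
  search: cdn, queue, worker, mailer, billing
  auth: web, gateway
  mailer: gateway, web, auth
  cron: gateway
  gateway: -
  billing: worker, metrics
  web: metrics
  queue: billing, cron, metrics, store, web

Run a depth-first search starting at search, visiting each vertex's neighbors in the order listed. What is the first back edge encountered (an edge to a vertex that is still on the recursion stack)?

worker→queue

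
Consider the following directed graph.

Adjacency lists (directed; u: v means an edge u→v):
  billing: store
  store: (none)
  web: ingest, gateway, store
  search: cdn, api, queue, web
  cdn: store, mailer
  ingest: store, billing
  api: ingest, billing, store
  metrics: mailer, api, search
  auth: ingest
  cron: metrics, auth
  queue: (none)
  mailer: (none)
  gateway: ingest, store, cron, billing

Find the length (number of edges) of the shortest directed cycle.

5

For each vertex v, BFS finds the shortest path from v back to v.
The shortest such closed walk is cron → metrics → search → web → gateway → cron, length 5.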